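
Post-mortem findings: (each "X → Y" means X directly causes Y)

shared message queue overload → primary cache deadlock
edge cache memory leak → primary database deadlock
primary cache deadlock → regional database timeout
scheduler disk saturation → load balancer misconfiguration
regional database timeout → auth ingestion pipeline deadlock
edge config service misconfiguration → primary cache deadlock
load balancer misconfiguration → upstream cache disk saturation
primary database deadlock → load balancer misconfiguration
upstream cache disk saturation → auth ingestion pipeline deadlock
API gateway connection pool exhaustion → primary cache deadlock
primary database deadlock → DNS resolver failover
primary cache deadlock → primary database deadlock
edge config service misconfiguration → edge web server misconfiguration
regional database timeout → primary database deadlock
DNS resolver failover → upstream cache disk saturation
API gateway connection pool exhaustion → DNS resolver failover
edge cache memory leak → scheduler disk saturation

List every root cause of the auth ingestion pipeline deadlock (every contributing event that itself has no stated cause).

the API gateway connection pool exhaustion, the edge cache memory leak, the edge config service misconfiguration, the shared message queue overload

Tracing upstream from the auth ingestion pipeline deadlock: the auth ingestion pipeline deadlock ← the regional database timeout ← the primary cache deadlock ← the API gateway connection pool exhaustion.
A separate upstream branch: the auth ingestion pipeline deadlock ← the regional database timeout ← the primary cache deadlock ← the edge config service misconfiguration.
A separate upstream branch: the auth ingestion pipeline deadlock ← the regional database timeout ← the primary cache deadlock ← the shared message queue overload.
A separate upstream branch: the auth ingestion pipeline deadlock ← the upstream cache disk saturation ← the DNS resolver failover ← the primary database deadlock ← the edge cache memory leak.
Each of those chain origins has no stated cause.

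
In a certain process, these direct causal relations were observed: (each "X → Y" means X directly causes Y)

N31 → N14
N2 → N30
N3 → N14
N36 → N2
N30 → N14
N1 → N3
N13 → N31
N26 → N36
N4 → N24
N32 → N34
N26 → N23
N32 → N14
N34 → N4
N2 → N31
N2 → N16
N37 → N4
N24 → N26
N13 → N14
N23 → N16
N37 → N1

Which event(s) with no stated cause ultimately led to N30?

Tracing upstream from N30: N30 ← N2 ← N36 ← N26 ← N24 ← N4 ← N37.
A separate upstream branch: N30 ← N2 ← N36 ← N26 ← N24 ← N4 ← N34 ← N32.
Each of those chain origins has no stated cause.

N32, N37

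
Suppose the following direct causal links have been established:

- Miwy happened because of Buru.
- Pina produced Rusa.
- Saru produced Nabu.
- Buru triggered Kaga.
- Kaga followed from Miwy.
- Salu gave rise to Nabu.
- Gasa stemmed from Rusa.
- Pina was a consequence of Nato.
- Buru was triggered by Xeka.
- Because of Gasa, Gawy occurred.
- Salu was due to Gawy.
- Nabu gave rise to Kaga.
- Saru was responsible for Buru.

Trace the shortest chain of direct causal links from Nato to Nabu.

Nato → Pina
Pina → Rusa
Rusa → Gasa
Gasa → Gawy
Gawy → Salu
Salu → Nabu
Length: 6 steps.

Nato → Pina → Rusa → Gasa → Gawy → Salu → Nabu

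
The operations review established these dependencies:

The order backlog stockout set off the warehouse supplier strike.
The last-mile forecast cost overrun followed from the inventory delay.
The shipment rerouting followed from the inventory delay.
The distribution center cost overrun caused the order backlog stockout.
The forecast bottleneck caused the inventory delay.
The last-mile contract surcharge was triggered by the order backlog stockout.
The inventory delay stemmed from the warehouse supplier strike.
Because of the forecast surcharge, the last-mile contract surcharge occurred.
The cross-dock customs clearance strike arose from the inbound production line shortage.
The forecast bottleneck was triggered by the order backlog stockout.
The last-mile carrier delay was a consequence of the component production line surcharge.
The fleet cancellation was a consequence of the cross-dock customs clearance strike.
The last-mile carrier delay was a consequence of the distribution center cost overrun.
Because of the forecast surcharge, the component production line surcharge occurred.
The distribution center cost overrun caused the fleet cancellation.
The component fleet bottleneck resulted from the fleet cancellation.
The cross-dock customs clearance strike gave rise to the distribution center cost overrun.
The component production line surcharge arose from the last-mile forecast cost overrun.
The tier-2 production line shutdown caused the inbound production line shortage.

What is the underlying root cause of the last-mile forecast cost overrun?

Tracing upstream from the last-mile forecast cost overrun: the last-mile forecast cost overrun ← the inventory delay ← the warehouse supplier strike ← the order backlog stockout ← the distribution center cost overrun ← the cross-dock customs clearance strike ← the inbound production line shortage ← the tier-2 production line shutdown.
The tier-2 production line shutdown has no stated cause, so it is the root.

the tier-2 production line shutdown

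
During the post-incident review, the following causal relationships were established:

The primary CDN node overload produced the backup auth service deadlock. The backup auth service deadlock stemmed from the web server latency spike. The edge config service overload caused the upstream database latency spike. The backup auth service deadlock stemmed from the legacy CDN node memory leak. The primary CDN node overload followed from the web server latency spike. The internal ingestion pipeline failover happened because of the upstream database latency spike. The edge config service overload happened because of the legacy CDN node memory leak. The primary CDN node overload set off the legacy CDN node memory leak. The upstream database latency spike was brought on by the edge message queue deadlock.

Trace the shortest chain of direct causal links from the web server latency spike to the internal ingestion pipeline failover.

the web server latency spike → the primary CDN node overload
the primary CDN node overload → the legacy CDN node memory leak
the legacy CDN node memory leak → the edge config service overload
the edge config service overload → the upstream database latency spike
the upstream database latency spike → the internal ingestion pipeline failover
Length: 5 steps.

the web server latency spike → the primary CDN node overload → the legacy CDN node memory leak → the edge config service overload → the upstream database latency spike → the internal ingestion pipeline failover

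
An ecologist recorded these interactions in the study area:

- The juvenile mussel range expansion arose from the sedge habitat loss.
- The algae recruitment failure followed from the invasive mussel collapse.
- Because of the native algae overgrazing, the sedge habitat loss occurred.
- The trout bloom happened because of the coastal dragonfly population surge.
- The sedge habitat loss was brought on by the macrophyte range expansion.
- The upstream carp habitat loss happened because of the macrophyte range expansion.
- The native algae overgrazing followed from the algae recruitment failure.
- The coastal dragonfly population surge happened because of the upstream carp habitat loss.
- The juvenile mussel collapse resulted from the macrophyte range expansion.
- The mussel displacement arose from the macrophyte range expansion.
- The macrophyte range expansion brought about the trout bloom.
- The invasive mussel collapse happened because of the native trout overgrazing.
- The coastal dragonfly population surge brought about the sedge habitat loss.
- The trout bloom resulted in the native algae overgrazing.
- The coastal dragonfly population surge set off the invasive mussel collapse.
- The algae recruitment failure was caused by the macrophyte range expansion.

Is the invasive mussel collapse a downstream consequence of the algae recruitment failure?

No

The algae recruitment failure leads to the native algae overgrazing, the sedge habitat loss, the juvenile mussel range expansion; the invasive mussel collapse is not among them.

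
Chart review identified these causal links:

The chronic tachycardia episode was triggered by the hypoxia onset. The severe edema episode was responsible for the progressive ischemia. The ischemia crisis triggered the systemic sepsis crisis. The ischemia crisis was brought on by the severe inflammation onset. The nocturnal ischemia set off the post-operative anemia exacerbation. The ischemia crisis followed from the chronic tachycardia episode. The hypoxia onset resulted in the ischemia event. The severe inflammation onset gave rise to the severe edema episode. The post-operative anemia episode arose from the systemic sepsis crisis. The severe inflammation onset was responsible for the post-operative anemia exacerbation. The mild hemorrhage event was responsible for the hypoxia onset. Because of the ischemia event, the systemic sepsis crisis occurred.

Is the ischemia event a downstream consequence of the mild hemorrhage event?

There is a causal chain: the mild hemorrhage event → the hypoxia onset → the ischemia event.

Yes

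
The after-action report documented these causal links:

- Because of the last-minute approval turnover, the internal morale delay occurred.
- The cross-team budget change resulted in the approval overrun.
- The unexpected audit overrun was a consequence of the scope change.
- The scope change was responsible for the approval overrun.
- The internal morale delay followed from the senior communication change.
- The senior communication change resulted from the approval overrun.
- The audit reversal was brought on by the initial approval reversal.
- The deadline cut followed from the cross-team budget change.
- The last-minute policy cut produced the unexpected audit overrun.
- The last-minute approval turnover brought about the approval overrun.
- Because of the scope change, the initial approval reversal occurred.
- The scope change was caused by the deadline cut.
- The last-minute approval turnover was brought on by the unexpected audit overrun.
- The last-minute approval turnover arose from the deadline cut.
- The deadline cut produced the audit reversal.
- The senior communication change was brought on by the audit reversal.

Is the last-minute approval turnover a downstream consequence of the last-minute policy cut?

Yes

There is a causal chain: the last-minute policy cut → the unexpected audit overrun → the last-minute approval turnover.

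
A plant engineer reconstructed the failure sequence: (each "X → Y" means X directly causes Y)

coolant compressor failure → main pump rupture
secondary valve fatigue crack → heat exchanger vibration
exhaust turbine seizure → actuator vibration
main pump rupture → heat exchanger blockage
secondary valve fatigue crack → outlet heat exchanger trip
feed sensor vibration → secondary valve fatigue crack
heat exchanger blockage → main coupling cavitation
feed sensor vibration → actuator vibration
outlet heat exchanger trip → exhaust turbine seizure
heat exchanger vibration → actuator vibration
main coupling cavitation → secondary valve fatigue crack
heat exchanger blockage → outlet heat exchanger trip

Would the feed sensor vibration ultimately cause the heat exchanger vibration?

There is a causal chain: the feed sensor vibration → the secondary valve fatigue crack → the heat exchanger vibration.

Yes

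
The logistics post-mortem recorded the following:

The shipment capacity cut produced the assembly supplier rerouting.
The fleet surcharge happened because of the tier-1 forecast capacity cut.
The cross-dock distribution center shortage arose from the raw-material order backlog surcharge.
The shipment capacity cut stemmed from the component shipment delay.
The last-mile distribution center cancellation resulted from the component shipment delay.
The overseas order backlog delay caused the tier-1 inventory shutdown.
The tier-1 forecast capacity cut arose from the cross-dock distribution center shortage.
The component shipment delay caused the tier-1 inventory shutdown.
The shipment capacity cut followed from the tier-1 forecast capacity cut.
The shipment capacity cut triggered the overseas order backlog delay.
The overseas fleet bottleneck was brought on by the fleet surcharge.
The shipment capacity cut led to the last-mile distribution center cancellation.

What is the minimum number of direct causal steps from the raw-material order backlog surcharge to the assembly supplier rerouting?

Shortest chain: the raw-material order backlog surcharge → the cross-dock distribution center shortage → the tier-1 forecast capacity cut → the shipment capacity cut → the assembly supplier rerouting.

4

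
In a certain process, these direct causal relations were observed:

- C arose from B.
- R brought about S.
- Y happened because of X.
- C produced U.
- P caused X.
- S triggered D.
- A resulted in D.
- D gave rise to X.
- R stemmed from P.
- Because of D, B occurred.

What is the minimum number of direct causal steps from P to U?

6

Shortest chain: P → R → S → D → B → C → U.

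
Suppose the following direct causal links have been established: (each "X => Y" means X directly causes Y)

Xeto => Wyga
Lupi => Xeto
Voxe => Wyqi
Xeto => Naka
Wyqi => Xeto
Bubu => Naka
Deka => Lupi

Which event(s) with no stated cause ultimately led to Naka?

Tracing upstream from Naka: Naka ← Bubu.
A separate upstream branch: Naka ← Xeto ← Wyqi ← Voxe.
A separate upstream branch: Naka ← Xeto ← Lupi ← Deka.
Each of those chain origins has no stated cause.

Bubu, Deka, Voxe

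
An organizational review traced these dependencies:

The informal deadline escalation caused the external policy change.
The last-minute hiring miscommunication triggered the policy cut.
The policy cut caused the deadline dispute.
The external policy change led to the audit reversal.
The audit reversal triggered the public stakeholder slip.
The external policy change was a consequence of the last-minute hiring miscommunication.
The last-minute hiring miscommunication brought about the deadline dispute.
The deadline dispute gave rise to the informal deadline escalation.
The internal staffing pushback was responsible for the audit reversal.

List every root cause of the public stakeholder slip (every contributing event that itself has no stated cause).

Tracing upstream from the public stakeholder slip: the public stakeholder slip ← the audit reversal ← the external policy change ← the last-minute hiring miscommunication.
A separate upstream branch: the public stakeholder slip ← the audit reversal ← the internal staffing pushback.
Each of those chain origins has no stated cause.

the internal staffing pushback, the last-minute hiring miscommunication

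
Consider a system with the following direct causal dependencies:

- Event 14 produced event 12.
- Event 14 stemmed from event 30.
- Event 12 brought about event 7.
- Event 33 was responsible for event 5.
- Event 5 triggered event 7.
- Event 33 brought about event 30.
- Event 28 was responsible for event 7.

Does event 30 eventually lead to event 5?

Event 30 leads to event 14, event 12, event 7; event 5 is not among them.

No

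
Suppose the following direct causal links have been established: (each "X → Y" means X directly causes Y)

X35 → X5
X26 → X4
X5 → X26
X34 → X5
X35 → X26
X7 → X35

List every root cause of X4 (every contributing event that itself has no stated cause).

Tracing upstream from X4: X4 ← X26 ← X35 ← X7.
A separate upstream branch: X4 ← X26 ← X5 ← X34.
Each of those chain origins has no stated cause.

X34, X7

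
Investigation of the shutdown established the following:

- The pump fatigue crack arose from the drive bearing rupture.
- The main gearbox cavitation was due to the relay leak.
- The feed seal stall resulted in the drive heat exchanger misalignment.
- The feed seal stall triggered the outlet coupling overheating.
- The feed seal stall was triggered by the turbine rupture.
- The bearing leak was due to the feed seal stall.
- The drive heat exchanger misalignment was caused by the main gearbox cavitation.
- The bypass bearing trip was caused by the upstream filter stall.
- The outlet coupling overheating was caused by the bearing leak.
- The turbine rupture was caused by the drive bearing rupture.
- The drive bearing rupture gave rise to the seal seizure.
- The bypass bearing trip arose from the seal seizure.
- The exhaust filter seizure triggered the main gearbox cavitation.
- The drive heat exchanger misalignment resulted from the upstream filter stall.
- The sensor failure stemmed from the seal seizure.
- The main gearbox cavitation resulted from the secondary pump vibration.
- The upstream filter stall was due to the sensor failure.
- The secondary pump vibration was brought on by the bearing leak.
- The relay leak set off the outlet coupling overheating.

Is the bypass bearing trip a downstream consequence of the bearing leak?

No

The bearing leak leads to the secondary pump vibration, the main gearbox cavitation, the outlet coupling overheating, the drive heat exchanger misalignment; the bypass bearing trip is not among them.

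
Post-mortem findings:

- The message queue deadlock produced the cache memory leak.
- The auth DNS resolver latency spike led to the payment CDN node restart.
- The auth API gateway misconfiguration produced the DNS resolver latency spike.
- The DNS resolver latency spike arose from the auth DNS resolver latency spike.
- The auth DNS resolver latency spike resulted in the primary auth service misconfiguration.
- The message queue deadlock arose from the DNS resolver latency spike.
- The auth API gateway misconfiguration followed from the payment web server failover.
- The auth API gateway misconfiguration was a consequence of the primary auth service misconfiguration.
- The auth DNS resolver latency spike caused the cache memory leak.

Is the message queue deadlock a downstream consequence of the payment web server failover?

Yes

There is a causal chain: the payment web server failover → the auth API gateway misconfiguration → the DNS resolver latency spike → the message queue deadlock.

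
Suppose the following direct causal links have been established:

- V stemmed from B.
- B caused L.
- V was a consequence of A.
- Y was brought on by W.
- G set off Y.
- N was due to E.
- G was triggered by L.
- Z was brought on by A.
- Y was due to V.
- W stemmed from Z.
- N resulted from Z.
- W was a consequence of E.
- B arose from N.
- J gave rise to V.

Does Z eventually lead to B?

Yes

There is a causal chain: Z → N → B.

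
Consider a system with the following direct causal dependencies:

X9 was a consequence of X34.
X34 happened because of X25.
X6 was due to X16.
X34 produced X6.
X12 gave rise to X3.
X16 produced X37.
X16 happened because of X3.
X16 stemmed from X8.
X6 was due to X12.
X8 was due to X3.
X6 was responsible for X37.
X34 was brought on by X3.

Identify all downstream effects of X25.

X34, X37, X6, X9

Direct effects: X34.
2 steps out: X9, X6.
3 steps out: X37.
Not reachable from it: X12, X3, X8, X16.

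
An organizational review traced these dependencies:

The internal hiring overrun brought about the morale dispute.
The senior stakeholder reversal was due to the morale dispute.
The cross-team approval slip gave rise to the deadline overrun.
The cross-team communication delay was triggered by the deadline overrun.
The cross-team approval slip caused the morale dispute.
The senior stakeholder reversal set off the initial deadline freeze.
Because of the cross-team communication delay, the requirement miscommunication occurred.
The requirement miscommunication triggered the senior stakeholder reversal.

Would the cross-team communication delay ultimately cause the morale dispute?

No

The cross-team communication delay leads to the requirement miscommunication, the senior stakeholder reversal, the initial deadline freeze; the morale dispute is not among them.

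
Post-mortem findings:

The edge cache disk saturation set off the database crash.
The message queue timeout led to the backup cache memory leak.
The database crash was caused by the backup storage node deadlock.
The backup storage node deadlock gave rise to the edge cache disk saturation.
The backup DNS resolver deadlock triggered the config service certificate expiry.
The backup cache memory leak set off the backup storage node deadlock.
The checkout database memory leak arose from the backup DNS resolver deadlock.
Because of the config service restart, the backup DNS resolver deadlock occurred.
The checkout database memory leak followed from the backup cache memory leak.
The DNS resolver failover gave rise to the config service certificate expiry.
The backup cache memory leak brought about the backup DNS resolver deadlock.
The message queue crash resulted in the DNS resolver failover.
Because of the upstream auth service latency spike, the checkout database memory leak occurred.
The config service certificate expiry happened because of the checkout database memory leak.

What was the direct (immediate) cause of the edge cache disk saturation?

the backup storage node deadlock

Upstream contributors include the message queue timeout, the backup cache memory leak, but only the backup storage node deadlock feeds directly into the edge cache disk saturation.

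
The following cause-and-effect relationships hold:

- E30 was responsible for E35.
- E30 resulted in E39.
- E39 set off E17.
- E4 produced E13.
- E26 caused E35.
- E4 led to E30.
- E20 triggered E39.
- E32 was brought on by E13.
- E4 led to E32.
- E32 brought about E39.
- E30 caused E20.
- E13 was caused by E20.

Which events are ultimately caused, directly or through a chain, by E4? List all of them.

E13, E17, E20, E30, E32, E35, E39

Direct effects: E30, E13, E32.
2 steps out: E20, E39, E35.
3 steps out: E17.
Not reachable from it: E26.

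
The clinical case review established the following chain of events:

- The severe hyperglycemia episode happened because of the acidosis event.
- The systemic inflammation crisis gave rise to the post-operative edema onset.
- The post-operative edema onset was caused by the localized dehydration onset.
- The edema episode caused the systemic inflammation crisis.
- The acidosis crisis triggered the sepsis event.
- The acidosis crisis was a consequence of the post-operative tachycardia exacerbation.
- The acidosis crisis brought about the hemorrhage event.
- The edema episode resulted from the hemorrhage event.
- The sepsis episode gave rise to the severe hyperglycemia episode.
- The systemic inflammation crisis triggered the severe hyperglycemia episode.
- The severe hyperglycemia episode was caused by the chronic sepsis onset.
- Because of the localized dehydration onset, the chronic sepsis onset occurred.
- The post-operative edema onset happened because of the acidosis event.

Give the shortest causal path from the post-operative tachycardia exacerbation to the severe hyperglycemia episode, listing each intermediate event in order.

the post-operative tachycardia exacerbation → the acidosis crisis
the acidosis crisis → the hemorrhage event
the hemorrhage event → the edema episode
the edema episode → the systemic inflammation crisis
the systemic inflammation crisis → the severe hyperglycemia episode
Length: 5 steps.

the post-operative tachycardia exacerbation → the acidosis crisis → the hemorrhage event → the edema episode → the systemic inflammation crisis → the severe hyperglycemia episode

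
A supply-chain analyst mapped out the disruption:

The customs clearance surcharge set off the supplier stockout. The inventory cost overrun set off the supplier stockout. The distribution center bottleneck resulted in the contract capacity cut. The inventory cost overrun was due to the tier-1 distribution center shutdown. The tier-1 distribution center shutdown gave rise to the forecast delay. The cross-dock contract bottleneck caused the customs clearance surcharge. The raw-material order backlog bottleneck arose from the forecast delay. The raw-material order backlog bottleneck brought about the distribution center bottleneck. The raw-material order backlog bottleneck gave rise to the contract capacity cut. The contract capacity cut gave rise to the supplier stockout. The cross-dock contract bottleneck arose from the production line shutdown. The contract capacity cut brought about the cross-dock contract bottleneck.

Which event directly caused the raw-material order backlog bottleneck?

the forecast delay

Upstream contributors include the tier-1 distribution center shutdown, but only the forecast delay feeds directly into the raw-material order backlog bottleneck.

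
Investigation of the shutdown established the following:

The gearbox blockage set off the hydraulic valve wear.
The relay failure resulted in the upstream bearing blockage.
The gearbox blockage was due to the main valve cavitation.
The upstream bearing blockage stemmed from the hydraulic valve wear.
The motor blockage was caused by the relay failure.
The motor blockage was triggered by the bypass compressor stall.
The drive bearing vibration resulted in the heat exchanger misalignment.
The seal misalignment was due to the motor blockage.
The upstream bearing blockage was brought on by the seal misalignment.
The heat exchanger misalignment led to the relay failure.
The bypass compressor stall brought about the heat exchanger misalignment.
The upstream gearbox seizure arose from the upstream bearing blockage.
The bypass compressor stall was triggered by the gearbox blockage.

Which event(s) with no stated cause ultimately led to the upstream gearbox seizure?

Tracing upstream from the upstream gearbox seizure: the upstream gearbox seizure ← the upstream bearing blockage ← the hydraulic valve wear ← the gearbox blockage ← the main valve cavitation.
A separate upstream branch: the upstream gearbox seizure ← the upstream bearing blockage ← the relay failure ← the heat exchanger misalignment ← the drive bearing vibration.
Each of those chain origins has no stated cause.

the drive bearing vibration, the main valve cavitation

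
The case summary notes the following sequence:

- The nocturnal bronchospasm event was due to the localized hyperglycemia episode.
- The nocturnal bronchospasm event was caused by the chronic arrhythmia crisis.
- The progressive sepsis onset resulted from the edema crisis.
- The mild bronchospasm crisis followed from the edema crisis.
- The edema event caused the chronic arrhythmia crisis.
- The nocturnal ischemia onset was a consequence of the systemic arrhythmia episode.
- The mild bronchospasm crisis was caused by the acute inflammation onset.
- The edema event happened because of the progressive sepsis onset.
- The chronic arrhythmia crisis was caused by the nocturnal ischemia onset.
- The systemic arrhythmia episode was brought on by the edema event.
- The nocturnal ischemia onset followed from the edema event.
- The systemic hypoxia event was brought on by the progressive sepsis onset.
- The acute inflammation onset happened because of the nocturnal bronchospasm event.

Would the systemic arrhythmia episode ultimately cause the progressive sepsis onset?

No

The systemic arrhythmia episode leads to the nocturnal ischemia onset, the chronic arrhythmia crisis, the nocturnal bronchospasm event, the acute inflammation onset, the mild bronchospasm crisis; the progressive sepsis onset is not among them.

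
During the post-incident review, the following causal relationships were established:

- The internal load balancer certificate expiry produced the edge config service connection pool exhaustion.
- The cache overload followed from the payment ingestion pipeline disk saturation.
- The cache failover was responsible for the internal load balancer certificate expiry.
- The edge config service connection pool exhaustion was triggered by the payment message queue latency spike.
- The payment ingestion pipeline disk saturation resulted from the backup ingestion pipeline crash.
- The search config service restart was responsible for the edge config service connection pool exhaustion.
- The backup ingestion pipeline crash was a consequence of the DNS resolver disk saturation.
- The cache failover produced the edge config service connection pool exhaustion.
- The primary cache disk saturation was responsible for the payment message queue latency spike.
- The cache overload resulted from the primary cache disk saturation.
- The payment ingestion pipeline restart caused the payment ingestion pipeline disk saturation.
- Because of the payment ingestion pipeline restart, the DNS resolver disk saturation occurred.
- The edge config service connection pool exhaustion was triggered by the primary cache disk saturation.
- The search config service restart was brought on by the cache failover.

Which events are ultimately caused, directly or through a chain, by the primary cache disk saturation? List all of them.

Direct effects: the cache overload, the payment message queue latency spike, the edge config service connection pool exhaustion.
Not reachable from it: the payment ingestion pipeline restart, the cache failover, the DNS resolver disk saturation, the backup ingestion pipeline crash, the internal load balancer certificate expiry, the payment ingestion pipeline disk saturation, the search config service restart.

the cache overload, the edge config service connection pool exhaustion, the payment message queue latency spike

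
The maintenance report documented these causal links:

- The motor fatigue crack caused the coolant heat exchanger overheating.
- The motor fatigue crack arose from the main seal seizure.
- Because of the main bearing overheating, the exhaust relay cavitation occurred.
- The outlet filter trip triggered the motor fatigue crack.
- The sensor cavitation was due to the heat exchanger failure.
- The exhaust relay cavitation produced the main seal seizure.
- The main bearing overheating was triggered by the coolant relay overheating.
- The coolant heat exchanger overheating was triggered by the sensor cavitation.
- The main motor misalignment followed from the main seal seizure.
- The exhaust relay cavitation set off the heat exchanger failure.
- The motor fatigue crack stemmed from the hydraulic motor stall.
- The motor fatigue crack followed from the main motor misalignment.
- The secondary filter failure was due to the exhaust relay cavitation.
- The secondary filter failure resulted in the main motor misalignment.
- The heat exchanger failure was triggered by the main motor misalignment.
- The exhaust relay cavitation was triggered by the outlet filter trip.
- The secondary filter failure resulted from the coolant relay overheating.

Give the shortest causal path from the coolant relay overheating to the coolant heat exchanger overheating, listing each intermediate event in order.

the coolant relay overheating → the secondary filter failure → the main motor misalignment → the motor fatigue crack → the coolant heat exchanger overheating

the coolant relay overheating → the secondary filter failure
the secondary filter failure → the main motor misalignment
the main motor misalignment → the motor fatigue crack
the motor fatigue crack → the coolant heat exchanger overheating
Length: 4 steps.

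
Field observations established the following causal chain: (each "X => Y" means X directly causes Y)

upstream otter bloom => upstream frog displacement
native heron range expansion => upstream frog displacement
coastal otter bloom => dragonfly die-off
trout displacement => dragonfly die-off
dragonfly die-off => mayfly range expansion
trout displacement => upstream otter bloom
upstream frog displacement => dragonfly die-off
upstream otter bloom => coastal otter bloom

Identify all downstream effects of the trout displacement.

Direct effects: the upstream otter bloom, the dragonfly die-off.
2 steps out: the coastal otter bloom, the upstream frog displacement, the mayfly range expansion.
Not reachable from it: the native heron range expansion.

the coastal otter bloom, the dragonfly die-off, the mayfly range expansion, the upstream frog displacement, the upstream otter bloom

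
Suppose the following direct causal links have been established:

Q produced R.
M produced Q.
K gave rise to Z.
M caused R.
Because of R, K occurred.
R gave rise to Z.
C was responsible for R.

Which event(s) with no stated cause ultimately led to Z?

C, M

Tracing upstream from Z: Z ← R ← M.
A separate upstream branch: Z ← R ← C.
Each of those chain origins has no stated cause.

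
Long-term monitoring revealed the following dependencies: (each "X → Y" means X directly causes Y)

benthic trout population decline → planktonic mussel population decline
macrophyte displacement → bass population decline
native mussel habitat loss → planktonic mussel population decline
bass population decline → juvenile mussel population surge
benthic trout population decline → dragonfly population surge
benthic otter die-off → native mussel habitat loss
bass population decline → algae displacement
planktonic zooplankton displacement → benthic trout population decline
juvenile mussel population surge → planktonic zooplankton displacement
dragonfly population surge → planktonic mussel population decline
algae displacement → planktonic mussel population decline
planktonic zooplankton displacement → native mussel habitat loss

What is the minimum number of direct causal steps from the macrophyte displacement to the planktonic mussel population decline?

Shortest chain: the macrophyte displacement → the bass population decline → the algae displacement → the planktonic mussel population decline.

3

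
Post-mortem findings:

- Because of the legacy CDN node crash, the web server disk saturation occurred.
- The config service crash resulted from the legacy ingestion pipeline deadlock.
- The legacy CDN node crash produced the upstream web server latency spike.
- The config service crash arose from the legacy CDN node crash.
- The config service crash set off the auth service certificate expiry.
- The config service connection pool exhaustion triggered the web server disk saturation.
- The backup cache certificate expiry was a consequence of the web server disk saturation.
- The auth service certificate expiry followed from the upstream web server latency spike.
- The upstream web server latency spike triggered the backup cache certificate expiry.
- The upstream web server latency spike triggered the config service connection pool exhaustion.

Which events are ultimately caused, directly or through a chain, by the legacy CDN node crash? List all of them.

Direct effects: the upstream web server latency spike, the config service crash, the web server disk saturation.
2 steps out: the config service connection pool exhaustion, the auth service certificate expiry, the backup cache certificate expiry.
Not reachable from it: the legacy ingestion pipeline deadlock.

the auth service certificate expiry, the backup cache certificate expiry, the config service connection pool exhaustion, the config service crash, the upstream web server latency spike, the web server disk saturation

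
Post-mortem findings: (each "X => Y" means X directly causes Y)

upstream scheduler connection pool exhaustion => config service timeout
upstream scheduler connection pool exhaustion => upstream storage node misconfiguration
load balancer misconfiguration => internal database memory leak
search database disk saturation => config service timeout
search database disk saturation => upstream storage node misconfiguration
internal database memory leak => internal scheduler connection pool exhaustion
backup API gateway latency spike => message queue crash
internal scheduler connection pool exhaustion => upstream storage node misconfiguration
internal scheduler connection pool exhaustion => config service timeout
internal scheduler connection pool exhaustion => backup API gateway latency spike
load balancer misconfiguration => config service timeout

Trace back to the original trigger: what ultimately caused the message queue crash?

the load balancer misconfiguration

Tracing upstream from the message queue crash: the message queue crash ← the backup API gateway latency spike ← the internal scheduler connection pool exhaustion ← the internal database memory leak ← the load balancer misconfiguration.
The load balancer misconfiguration has no stated cause, so it is the root.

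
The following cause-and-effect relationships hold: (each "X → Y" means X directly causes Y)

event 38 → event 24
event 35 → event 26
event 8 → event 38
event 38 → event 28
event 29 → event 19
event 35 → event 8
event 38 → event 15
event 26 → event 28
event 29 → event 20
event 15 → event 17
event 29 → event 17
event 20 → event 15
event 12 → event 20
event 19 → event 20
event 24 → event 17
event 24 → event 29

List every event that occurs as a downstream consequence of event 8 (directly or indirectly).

event 15, event 17, event 19, event 20, event 24, event 28, event 29, event 38

Direct effects: event 38.
2 steps out: event 24, event 28, event 15.
3 steps out: event 29, event 17.
4 steps out: event 19, event 20.
Not reachable from it: event 12, event 35, event 26.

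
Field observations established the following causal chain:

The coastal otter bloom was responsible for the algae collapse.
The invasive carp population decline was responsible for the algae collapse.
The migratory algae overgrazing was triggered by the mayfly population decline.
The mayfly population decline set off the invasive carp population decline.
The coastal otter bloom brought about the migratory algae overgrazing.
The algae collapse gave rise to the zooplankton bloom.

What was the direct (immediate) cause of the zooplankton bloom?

the algae collapse

Upstream contributors include the coastal otter bloom, the mayfly population decline, the invasive carp population decline, but only the algae collapse feeds directly into the zooplankton bloom.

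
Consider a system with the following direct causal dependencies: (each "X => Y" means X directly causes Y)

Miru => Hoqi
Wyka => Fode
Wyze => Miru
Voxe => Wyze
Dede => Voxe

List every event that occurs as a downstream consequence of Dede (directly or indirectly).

Hoqi, Miru, Voxe, Wyze

Direct effects: Voxe.
2 steps out: Wyze.
3 steps out: Miru.
4 steps out: Hoqi.
Not reachable from it: Wyka, Fode.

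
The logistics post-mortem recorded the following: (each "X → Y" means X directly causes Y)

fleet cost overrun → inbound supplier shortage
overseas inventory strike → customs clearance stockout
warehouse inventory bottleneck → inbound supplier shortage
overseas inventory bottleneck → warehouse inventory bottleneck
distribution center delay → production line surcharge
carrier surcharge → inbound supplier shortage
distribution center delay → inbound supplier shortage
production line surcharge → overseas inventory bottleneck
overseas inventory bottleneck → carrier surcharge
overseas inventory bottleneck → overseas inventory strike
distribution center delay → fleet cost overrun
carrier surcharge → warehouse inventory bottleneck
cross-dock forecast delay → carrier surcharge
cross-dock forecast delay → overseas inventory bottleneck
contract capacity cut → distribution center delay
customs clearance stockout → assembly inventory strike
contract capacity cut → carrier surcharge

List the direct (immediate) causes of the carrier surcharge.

Upstream contributors include the distribution center delay, the production line surcharge, but only the contract capacity cut, the cross-dock forecast delay, the overseas inventory bottleneck feed directly into the carrier surcharge.

the contract capacity cut, the cross-dock forecast delay, the overseas inventory bottleneck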